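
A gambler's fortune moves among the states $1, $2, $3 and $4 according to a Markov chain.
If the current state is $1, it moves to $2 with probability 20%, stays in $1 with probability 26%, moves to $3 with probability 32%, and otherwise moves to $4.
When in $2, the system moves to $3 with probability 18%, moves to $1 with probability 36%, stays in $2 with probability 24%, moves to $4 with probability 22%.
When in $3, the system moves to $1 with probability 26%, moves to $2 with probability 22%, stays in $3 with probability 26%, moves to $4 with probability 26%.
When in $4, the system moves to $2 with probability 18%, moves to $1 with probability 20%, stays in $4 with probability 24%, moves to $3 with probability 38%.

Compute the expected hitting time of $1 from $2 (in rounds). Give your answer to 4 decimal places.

Let t(s) be the expected number of rounds to first reach $1 from state s, with t($1) = 0. Conditioning on the first round:
t($2) = 1 + 0.24·t($2) + 0.18·t($3) + 0.22·t($4)
t($3) = 1 + 0.22·t($2) + 0.26·t($3) + 0.26·t($4)
t($4) = 1 + 0.18·t($2) + 0.38·t($3) + 0.24·t($4)
Solving: t($2) = 3.3579, t($3) = 3.7502, t($4) = 3.9862.
Expected rounds from $2 to $1: 3.3579.

3.3579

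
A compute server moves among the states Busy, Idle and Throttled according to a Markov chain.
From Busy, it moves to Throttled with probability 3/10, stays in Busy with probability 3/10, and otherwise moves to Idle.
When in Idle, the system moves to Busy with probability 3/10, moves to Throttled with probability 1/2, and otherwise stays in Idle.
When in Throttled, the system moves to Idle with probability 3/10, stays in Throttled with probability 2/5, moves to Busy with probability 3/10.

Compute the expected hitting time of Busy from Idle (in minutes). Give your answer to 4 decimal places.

Let t(s) be the expected number of minutes to first reach Busy from state s, with t(Busy) = 0. Conditioning on the first minute:
t(Idle) = 1 + 0.2·t(Idle) + 0.5·t(Throttled)
t(Throttled) = 1 + 0.3·t(Idle) + 0.4·t(Throttled)
Solving: t(Idle) = 3.3333, t(Throttled) = 3.3333.
Expected minutes from Idle to Busy: 3.3333.

3.3333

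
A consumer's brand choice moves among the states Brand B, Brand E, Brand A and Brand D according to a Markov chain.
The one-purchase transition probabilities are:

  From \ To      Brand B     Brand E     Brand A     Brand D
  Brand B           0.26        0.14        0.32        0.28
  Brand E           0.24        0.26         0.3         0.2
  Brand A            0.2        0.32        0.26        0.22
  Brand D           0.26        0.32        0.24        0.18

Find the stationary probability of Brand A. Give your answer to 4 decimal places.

0.2803

Let the stationary distribution be π with π = πP and π_1 + π_2 + π_3 + π_4 = 1.
π_1 = 0.26·π_1 + 0.24·π_2 + 0.2·π_3 + 0.26·π_4
π_2 = 0.14·π_1 + 0.26·π_2 + 0.32·π_3 + 0.32·π_4
π_3 = 0.32·π_1 + 0.3·π_2 + 0.26·π_3 + 0.24·π_4
Solving with the normalization constraint gives π = (0.2380, 0.2615, 0.2803, 0.2202).
So the stationary probability of Brand A is 0.2803.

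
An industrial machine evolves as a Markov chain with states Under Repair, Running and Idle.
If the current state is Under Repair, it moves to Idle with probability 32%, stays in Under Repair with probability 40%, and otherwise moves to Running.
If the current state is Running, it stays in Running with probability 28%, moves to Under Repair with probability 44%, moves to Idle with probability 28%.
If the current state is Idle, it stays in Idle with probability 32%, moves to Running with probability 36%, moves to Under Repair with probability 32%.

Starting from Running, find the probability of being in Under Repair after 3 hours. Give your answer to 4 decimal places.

Propagate the distribution vector 3 hours from Running.
After 0 hours: (0.0000, 1.0000, 0.0000)
After 1 hour: (0.4400, 0.2800, 0.2800)
After 2 hours: (0.3888, 0.3024, 0.3088)
After 3 hours: (0.3874, 0.3047, 0.3079)
P(in Under Repair after 3 hours) = 0.3874

0.3874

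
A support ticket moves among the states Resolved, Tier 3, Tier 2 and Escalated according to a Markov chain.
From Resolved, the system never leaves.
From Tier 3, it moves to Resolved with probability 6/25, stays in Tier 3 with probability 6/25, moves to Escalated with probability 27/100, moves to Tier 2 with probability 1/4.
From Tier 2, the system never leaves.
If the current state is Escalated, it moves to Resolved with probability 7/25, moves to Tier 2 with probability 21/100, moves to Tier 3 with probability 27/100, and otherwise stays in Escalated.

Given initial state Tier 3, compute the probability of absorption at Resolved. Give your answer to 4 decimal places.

0.5112

Let h(s) be the probability of absorption at Resolved starting from transient state s. Then h(Resolved) = 1 and h(Tier 2) = 0. By first-step analysis:
h(Tier 3) = 0.24·1 + 0.24·h(Tier 3) + 0.25·0 + 0.27·h(Escalated)
h(Escalated) = 0.28·1 + 0.27·h(Tier 3) + 0.21·0 + 0.24·h(Escalated)
Solving: h(Tier 3) = 0.5112, h(Escalated) = 0.5500.
Starting from Tier 3, the probability is 0.5112.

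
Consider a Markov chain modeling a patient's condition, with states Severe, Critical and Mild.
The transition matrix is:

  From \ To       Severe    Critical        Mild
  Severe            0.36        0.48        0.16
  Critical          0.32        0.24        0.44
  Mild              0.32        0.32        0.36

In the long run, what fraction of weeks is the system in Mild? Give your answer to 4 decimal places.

Let the stationary distribution be π with π = πP and π_1 + π_2 + π_3 = 1.
π_1 = 0.36·π_1 + 0.32·π_2 + 0.32·π_3
π_2 = 0.48·π_1 + 0.24·π_2 + 0.32·π_3
Solving with the normalization constraint gives π = (0.3333, 0.3457, 0.3210).
So the stationary probability of Mild is 0.3210.

0.3210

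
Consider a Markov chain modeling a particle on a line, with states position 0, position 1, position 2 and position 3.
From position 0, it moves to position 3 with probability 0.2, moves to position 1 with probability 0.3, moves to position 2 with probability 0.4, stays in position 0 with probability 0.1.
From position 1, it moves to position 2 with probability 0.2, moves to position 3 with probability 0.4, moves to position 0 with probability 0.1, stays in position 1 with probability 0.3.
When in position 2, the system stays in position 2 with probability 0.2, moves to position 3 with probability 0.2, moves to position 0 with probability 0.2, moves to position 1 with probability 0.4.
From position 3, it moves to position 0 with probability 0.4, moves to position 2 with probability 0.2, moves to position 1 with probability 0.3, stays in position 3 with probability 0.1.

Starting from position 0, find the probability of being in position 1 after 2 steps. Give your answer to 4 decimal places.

Propagate the distribution vector 2 steps from position 0.
After 0 steps: (1.0000, 0.0000, 0.0000, 0.0000)
After 1 step: (0.1000, 0.3000, 0.4000, 0.2000)
After 2 steps: (0.2000, 0.3400, 0.2200, 0.2400)
P(in position 1 after 2 steps) = 0.3400

0.3400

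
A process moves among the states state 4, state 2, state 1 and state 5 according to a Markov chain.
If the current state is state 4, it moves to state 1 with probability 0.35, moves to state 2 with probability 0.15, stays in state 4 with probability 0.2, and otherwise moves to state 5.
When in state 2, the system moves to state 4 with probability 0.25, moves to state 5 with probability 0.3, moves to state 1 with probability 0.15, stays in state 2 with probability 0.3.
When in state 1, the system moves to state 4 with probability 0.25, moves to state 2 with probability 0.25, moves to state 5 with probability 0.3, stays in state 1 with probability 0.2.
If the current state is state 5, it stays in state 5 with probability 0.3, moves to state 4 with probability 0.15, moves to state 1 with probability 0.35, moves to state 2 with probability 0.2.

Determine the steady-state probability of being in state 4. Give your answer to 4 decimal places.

0.2095

Let the stationary distribution be π with π = πP and π_1 + π_2 + π_3 + π_4 = 1.
π_1 = 0.2·π_1 + 0.25·π_2 + 0.25·π_3 + 0.15·π_4
π_2 = 0.15·π_1 + 0.3·π_2 + 0.25·π_3 + 0.2·π_4
π_3 = 0.35·π_1 + 0.15·π_2 + 0.2·π_3 + 0.35·π_4
Solving with the normalization constraint gives π = (0.2095, 0.2253, 0.2652, 0.3000).
So the stationary probability of state 4 is 0.2095.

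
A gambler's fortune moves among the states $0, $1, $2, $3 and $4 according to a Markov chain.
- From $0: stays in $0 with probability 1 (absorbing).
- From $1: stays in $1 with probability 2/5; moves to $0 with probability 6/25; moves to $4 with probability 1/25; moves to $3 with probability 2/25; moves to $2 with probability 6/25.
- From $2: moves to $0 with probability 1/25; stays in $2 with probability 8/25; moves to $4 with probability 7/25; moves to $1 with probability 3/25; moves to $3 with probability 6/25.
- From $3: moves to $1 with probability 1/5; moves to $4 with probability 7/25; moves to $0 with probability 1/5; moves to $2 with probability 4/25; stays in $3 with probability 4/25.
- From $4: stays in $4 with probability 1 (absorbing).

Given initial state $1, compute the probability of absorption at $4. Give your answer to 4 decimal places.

Let h(s) be the probability of absorption at $4 starting from transient state s. Then h($4) = 1 and h($0) = 0. By first-step analysis:
h($1) = 0.24·0 + 0.4·h($1) + 0.24·h($2) + 0.08·h($3) + 0.04·1
h($2) = 0.04·0 + 0.12·h($1) + 0.32·h($2) + 0.24·h($3) + 0.28·1
h($3) = 0.2·0 + 0.2·h($1) + 0.16·h($2) + 0.16·h($3) + 0.28·1
Solving: h($1) = 0.4150, h($2) = 0.6835, h($3) = 0.5623.
Starting from $1, the probability is 0.4150.

0.4150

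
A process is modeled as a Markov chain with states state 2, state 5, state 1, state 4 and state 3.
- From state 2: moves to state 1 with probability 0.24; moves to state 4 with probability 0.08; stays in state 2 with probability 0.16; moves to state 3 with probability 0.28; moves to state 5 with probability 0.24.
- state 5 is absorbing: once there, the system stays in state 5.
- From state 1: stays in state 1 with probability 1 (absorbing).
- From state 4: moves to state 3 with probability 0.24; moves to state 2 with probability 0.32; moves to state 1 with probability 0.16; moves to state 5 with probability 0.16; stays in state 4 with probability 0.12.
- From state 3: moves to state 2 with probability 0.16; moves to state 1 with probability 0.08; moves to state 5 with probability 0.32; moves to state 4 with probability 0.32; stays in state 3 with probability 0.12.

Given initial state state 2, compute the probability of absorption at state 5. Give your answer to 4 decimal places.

0.5647

Let h(s) be the probability of absorption at state 5 starting from transient state s. Then h(state 5) = 1 and h(state 1) = 0. By first-step analysis:
h(state 2) = 0.16·h(state 2) + 0.24·1 + 0.24·0 + 0.08·h(state 4) + 0.28·h(state 3)
h(state 4) = 0.32·h(state 2) + 0.16·1 + 0.16·0 + 0.12·h(state 4) + 0.24·h(state 3)
h(state 3) = 0.16·h(state 2) + 0.32·1 + 0.08·0 + 0.32·h(state 4) + 0.12·h(state 3)
Solving: h(state 2) = 0.5647, h(state 4) = 0.5710, h(state 3) = 0.6739.
Starting from state 2, the probability is 0.5647.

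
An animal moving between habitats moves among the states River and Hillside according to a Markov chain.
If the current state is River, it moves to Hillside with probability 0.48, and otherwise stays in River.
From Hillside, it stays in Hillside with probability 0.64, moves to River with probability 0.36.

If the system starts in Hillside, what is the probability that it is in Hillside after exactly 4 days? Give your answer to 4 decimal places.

Propagate the distribution vector 4 days from Hillside.
After 0 days: (0.0000, 1.0000)
After 1 day: (0.3600, 0.6400)
After 2 days: (0.4176, 0.5824)
After 3 days: (0.4268, 0.5732)
After 4 days: (0.4283, 0.5717)
P(in Hillside after 4 days) = 0.5717

0.5717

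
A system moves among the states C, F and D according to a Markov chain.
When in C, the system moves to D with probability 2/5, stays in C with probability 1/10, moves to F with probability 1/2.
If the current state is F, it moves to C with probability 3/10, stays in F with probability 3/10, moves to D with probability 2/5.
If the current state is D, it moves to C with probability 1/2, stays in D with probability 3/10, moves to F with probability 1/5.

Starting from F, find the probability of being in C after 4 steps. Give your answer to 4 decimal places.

Propagate the distribution vector 4 steps from F.
After 0 steps: (0.0000, 1.0000, 0.0000)
After 1 step: (0.3000, 0.3000, 0.4000)
After 2 steps: (0.3200, 0.3200, 0.3600)
After 3 steps: (0.3080, 0.3280, 0.3640)
After 4 steps: (0.3112, 0.3252, 0.3636)
P(in C after 4 steps) = 0.3112

0.3112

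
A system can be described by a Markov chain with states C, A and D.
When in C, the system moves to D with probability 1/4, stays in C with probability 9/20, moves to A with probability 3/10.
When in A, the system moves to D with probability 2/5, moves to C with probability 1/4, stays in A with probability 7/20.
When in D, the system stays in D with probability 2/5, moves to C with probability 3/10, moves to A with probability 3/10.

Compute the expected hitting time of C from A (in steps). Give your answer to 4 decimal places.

3.7037

Let t(s) be the expected number of steps to first reach C from state s, with t(C) = 0. Conditioning on the first step:
t(A) = 1 + 0.35·t(A) + 0.4·t(D)
t(D) = 1 + 0.3·t(A) + 0.4·t(D)
Solving: t(A) = 3.7037, t(D) = 3.5185.
Expected steps from A to C: 3.7037.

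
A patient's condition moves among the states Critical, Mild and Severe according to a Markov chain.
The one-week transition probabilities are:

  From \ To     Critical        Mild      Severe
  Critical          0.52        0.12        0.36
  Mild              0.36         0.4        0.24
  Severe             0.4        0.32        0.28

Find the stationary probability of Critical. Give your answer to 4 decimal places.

0.4431

Let the stationary distribution be π with π = πP and π_1 + π_2 + π_3 = 1.
π_1 = 0.52·π_1 + 0.36·π_2 + 0.4·π_3
π_2 = 0.12·π_1 + 0.4·π_2 + 0.32·π_3
Solving with the normalization constraint gives π = (0.4431, 0.2515, 0.3054).
So the stationary probability of Critical is 0.4431.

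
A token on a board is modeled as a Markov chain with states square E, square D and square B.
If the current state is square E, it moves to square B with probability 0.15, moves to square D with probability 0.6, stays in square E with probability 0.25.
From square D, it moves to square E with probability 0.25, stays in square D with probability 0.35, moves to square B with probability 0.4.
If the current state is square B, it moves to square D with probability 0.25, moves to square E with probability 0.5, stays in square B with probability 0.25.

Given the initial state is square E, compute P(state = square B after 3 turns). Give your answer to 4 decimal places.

Propagate the distribution vector 3 turns from square E.
After 0 turns: (1.0000, 0.0000, 0.0000)
After 1 turn: (0.2500, 0.6000, 0.1500)
After 2 turns: (0.2875, 0.3975, 0.3150)
After 3 turns: (0.3288, 0.3904, 0.2809)
P(in square B after 3 turns) = 0.2809

0.2809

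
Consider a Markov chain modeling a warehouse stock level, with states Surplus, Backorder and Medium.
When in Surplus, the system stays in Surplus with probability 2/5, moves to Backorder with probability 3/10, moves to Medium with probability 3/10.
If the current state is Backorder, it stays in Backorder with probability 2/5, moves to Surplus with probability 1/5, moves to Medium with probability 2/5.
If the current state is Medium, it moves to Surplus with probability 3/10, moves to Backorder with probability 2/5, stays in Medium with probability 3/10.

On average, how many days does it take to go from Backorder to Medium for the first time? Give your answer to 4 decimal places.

2.6667

Let t(s) be the expected number of days to first reach Medium from state s, with t(Medium) = 0. Conditioning on the first day:
t(Surplus) = 1 + 0.4·t(Surplus) + 0.3·t(Backorder)
t(Backorder) = 1 + 0.2·t(Surplus) + 0.4·t(Backorder)
Solving: t(Surplus) = 3.0000, t(Backorder) = 2.6667.
Expected days from Backorder to Medium: 2.6667.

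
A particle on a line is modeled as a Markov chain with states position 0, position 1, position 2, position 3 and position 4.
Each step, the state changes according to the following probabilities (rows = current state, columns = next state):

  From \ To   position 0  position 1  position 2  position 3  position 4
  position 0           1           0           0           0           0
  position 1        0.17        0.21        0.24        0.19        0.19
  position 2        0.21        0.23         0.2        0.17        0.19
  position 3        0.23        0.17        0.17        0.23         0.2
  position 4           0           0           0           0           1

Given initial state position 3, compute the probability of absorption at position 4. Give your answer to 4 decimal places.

Let h(s) be the probability of absorption at position 4 starting from transient state s. Then h(position 4) = 1 and h(position 0) = 0. By first-step analysis:
h(position 1) = 0.17·0 + 0.21·h(position 1) + 0.24·h(position 2) + 0.19·h(position 3) + 0.19·1
h(position 2) = 0.21·0 + 0.23·h(position 1) + 0.2·h(position 2) + 0.17·h(position 3) + 0.19·1
h(position 3) = 0.23·0 + 0.17·h(position 1) + 0.17·h(position 2) + 0.23·h(position 3) + 0.2·1
Solving: h(position 1) = 0.5021, h(position 2) = 0.4833, h(position 3) = 0.4773.
Starting from position 3, the probability is 0.4773.

0.4773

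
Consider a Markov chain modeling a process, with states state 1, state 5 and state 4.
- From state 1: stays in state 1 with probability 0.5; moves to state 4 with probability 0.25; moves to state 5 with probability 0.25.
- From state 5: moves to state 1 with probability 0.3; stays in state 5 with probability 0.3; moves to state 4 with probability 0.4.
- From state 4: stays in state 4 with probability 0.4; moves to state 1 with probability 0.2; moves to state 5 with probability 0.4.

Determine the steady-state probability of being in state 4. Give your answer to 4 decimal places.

Let the stationary distribution be π with π = πP and π_1 + π_2 + π_3 = 1.
π_1 = 0.5·π_1 + 0.3·π_2 + 0.2·π_3
π_2 = 0.25·π_1 + 0.3·π_2 + 0.4·π_3
Solving with the normalization constraint gives π = (0.3312, 0.3185, 0.3503).
So the stationary probability of state 4 is 0.3503.

0.3503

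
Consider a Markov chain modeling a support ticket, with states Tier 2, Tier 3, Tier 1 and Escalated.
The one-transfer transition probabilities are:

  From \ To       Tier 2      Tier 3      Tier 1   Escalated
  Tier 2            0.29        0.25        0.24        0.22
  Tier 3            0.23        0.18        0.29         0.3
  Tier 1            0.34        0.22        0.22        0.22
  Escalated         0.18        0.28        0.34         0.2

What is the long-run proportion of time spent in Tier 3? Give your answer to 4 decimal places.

0.2326

Let the stationary distribution be π with π = πP and π_1 + π_2 + π_3 + π_4 = 1.
π_1 = 0.29·π_1 + 0.23·π_2 + 0.34·π_3 + 0.18·π_4
π_2 = 0.25·π_1 + 0.18·π_2 + 0.22·π_3 + 0.28·π_4
π_3 = 0.24·π_1 + 0.29·π_2 + 0.22·π_3 + 0.34·π_4
Solving with the normalization constraint gives π = (0.2638, 0.2326, 0.2696, 0.2339).
So the stationary probability of Tier 3 is 0.2326.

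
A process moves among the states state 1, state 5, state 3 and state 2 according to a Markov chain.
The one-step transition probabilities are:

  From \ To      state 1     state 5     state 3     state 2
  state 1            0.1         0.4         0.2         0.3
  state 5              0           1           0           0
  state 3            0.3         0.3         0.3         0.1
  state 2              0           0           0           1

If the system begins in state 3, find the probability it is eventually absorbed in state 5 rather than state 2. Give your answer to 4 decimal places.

Let h(s) be the probability of absorption at state 5 starting from transient state s. Then h(state 5) = 1 and h(state 2) = 0. By first-step analysis:
h(state 1) = 0.1·h(state 1) + 0.4·1 + 0.2·h(state 3) + 0.3·0
h(state 3) = 0.3·h(state 1) + 0.3·1 + 0.3·h(state 3) + 0.1·0
Solving: h(state 1) = 0.5965, h(state 3) = 0.6842.
Starting from state 3, the probability is 0.6842.

0.6842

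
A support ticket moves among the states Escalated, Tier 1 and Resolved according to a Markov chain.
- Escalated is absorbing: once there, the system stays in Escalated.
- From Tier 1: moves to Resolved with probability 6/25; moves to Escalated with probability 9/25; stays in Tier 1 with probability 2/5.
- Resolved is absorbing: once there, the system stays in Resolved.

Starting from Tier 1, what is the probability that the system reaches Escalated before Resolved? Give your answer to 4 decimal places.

Let h(s) be the probability of absorption at Escalated starting from transient state s. Then h(Escalated) = 1 and h(Resolved) = 0. By first-step analysis:
h(Tier 1) = 0.36·1 + 0.4·h(Tier 1) + 0.24·0
Solving: h(Tier 1) = 0.6000.
Starting from Tier 1, the probability is 0.6000.

0.6000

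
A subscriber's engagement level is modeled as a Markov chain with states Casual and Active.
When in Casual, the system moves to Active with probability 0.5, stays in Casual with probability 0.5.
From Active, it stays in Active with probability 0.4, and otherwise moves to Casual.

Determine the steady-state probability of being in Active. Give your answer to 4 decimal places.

Let the stationary distribution be π with π = πP and π_1 + π_2 = 1.
π_1 = 0.5·π_1 + 0.6·π_2
Solving with the normalization constraint gives π = (0.5455, 0.4545).
So the stationary probability of Active is 0.4545.

0.4545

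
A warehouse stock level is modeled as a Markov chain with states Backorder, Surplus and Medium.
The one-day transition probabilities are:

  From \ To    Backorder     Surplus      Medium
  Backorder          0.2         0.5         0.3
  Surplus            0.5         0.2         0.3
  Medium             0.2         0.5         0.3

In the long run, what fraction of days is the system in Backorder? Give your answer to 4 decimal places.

0.3154

Let the stationary distribution be π with π = πP and π_1 + π_2 + π_3 = 1.
π_1 = 0.2·π_1 + 0.5·π_2 + 0.2·π_3
π_2 = 0.5·π_1 + 0.2·π_2 + 0.5·π_3
Solving with the normalization constraint gives π = (0.3154, 0.3846, 0.3000).
So the stationary probability of Backorder is 0.3154.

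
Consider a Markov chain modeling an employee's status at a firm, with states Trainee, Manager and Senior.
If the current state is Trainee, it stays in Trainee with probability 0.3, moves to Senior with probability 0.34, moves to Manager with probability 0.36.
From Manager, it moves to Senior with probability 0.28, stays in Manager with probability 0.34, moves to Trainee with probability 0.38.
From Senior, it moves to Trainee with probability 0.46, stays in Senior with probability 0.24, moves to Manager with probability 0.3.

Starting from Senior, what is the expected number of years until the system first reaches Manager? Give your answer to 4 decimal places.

Let t(s) be the expected number of years to first reach Manager from state s, with t(Manager) = 0. Conditioning on the first year:
t(Trainee) = 1 + 0.3·t(Trainee) + 0.34·t(Senior)
t(Senior) = 1 + 0.46·t(Trainee) + 0.24·t(Senior)
Solving: t(Trainee) = 2.9286, t(Senior) = 3.0884.
Expected years from Senior to Manager: 3.0884.

3.0884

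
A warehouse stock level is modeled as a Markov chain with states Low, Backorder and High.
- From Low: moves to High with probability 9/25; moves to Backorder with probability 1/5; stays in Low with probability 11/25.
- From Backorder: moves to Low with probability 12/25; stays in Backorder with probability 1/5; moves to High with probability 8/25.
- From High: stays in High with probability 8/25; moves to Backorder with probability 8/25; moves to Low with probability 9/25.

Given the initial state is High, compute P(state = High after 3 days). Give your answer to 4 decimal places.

Propagate the distribution vector 3 days from High.
After 0 days: (0.0000, 0.0000, 1.0000)
After 1 day: (0.3600, 0.3200, 0.3200)
After 2 days: (0.4272, 0.2384, 0.3344)
After 3 days: (0.4228, 0.2401, 0.3371)
P(in High after 3 days) = 0.3371

0.3371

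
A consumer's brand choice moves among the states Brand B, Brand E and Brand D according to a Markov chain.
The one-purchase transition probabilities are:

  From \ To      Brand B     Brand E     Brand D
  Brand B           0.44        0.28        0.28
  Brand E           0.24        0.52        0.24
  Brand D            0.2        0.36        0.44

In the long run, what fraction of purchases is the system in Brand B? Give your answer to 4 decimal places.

Let the stationary distribution be π with π = πP and π_1 + π_2 + π_3 = 1.
π_1 = 0.44·π_1 + 0.24·π_2 + 0.2·π_3
π_2 = 0.28·π_1 + 0.52·π_2 + 0.36·π_3
Solving with the normalization constraint gives π = (0.2843, 0.4015, 0.3142).
So the stationary probability of Brand B is 0.2843.

0.2843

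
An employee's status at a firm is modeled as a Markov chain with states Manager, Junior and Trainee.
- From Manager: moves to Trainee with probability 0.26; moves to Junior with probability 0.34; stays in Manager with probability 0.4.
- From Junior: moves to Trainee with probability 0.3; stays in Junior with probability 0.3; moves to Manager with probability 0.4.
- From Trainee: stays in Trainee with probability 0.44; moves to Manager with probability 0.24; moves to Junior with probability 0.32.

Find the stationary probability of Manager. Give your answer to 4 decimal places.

0.3468

Let the stationary distribution be π with π = πP and π_1 + π_2 + π_3 = 1.
π_1 = 0.4·π_1 + 0.4·π_2 + 0.24·π_3
π_2 = 0.34·π_1 + 0.3·π_2 + 0.32·π_3
Solving with the normalization constraint gives π = (0.3468, 0.3205, 0.3327).
So the stationary probability of Manager is 0.3468.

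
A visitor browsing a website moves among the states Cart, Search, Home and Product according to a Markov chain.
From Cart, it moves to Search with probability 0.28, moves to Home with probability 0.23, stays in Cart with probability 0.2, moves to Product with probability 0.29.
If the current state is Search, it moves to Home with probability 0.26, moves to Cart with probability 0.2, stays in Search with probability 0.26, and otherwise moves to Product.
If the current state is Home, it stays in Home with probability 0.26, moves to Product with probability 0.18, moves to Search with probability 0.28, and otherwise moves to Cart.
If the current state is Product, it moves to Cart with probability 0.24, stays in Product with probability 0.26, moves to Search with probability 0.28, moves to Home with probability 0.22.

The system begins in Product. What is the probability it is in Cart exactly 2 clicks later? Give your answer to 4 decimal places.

Propagate the distribution vector 2 clicks from Product.
After 0 clicks: (0.0000, 0.0000, 0.0000, 1.0000)
After 1 click: (0.2400, 0.2800, 0.2200, 0.2600)
After 2 clicks: (0.2280, 0.2744, 0.2424, 0.2552)
P(in Cart after 2 clicks) = 0.2280

0.2280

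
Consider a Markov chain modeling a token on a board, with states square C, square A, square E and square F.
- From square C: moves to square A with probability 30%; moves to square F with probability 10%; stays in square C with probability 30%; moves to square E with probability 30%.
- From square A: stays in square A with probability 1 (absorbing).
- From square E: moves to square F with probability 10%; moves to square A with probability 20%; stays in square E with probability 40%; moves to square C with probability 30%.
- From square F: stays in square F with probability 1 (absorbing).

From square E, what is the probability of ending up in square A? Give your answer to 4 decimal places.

0.6970

Let h(s) be the probability of absorption at square A starting from transient state s. Then h(square A) = 1 and h(square F) = 0. By first-step analysis:
h(square C) = 0.3·h(square C) + 0.3·1 + 0.3·h(square E) + 0.1·0
h(square E) = 0.3·h(square C) + 0.2·1 + 0.4·h(square E) + 0.1·0
Solving: h(square C) = 0.7273, h(square E) = 0.6970.
Starting from square E, the probability is 0.6970.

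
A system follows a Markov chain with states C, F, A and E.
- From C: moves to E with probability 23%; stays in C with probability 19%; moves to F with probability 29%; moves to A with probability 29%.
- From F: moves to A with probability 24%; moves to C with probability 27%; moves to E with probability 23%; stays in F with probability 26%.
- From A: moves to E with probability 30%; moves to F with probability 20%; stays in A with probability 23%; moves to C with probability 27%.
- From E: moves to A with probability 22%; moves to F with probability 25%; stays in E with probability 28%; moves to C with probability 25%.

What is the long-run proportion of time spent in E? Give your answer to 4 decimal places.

0.2601

Let the stationary distribution be π with π = πP and π_1 + π_2 + π_3 + π_4 = 1.
π_1 = 0.19·π_1 + 0.27·π_2 + 0.27·π_3 + 0.25·π_4
π_2 = 0.29·π_1 + 0.26·π_2 + 0.2·π_3 + 0.25·π_4
π_3 = 0.29·π_1 + 0.24·π_2 + 0.23·π_3 + 0.22·π_4
Solving with the normalization constraint gives π = (0.2452, 0.2501, 0.2446, 0.2601).
So the stationary probability of E is 0.2601.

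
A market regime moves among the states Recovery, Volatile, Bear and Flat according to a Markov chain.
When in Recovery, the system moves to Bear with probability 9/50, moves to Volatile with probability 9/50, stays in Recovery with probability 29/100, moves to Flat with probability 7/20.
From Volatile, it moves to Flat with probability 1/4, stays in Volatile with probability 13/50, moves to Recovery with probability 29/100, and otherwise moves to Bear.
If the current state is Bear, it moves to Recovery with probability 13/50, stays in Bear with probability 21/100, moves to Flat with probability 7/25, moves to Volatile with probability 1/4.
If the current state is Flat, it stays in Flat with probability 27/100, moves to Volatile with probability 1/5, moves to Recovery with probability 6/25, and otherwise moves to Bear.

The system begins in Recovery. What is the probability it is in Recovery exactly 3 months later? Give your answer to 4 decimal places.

0.2686

Propagate the distribution vector 3 months from Recovery.
After 0 months: (1.0000, 0.0000, 0.0000, 0.0000)
After 1 month: (0.2900, 0.1800, 0.1800, 0.3500)
After 2 months: (0.2671, 0.2140, 0.2275, 0.2914)
After 3 months: (0.2686, 0.2189, 0.2232, 0.2894)
P(in Recovery after 3 months) = 0.2686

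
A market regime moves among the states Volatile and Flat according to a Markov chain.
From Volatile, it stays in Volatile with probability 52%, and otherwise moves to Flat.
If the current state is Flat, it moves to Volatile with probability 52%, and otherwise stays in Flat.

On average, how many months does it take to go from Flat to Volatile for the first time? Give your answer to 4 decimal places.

Let t(s) be the expected number of months to first reach Volatile from state s, with t(Volatile) = 0. Conditioning on the first month:
t(Flat) = 1 + 0.48·t(Flat)
Solving: t(Flat) = 1.9231.
Expected months from Flat to Volatile: 1.9231.

1.9231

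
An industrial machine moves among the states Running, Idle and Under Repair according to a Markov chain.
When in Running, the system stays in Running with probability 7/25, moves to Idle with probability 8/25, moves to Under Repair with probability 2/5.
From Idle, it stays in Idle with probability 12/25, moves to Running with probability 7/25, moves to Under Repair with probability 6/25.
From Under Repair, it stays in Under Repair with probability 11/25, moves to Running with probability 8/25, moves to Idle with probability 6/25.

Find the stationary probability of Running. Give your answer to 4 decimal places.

Let the stationary distribution be π with π = πP and π_1 + π_2 + π_3 = 1.
π_1 = 0.28·π_1 + 0.28·π_2 + 0.32·π_3
π_2 = 0.32·π_1 + 0.48·π_2 + 0.24·π_3
Solving with the normalization constraint gives π = (0.2944, 0.3468, 0.3589).
So the stationary probability of Running is 0.2944.

0.2944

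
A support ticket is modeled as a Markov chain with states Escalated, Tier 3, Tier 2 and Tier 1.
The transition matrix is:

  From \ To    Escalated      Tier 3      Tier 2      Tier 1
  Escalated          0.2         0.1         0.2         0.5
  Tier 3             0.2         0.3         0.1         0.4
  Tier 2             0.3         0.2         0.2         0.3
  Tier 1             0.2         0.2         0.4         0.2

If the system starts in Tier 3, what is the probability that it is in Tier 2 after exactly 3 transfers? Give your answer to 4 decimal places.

0.2450

Propagate the distribution vector 3 transfers from Tier 3.
After 0 transfers: (0.0000, 1.0000, 0.0000, 0.0000)
After 1 transfer: (0.2000, 0.3000, 0.1000, 0.4000)
After 2 transfers: (0.2100, 0.2100, 0.2500, 0.3300)
After 3 transfers: (0.2250, 0.2000, 0.2450, 0.3300)
P(in Tier 2 after 3 transfers) = 0.2450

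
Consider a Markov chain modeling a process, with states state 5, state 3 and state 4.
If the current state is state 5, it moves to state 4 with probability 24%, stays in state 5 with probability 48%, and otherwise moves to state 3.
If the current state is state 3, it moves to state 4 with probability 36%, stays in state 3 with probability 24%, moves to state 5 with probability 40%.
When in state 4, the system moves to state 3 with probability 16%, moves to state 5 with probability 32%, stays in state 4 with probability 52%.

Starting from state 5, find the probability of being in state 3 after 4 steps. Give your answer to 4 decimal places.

0.2271

Propagate the distribution vector 4 steps from state 5.
After 0 steps: (1.0000, 0.0000, 0.0000)
After 1 step: (0.4800, 0.2800, 0.2400)
After 2 steps: (0.4192, 0.2400, 0.3408)
After 3 steps: (0.4063, 0.2295, 0.3642)
After 4 steps: (0.4034, 0.2271, 0.3695)
P(in state 3 after 4 steps) = 0.2271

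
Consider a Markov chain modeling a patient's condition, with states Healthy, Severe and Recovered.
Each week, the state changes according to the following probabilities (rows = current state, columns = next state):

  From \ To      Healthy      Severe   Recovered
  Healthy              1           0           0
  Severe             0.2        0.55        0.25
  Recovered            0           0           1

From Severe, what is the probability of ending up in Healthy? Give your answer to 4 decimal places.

Let h(s) be the probability of absorption at Healthy starting from transient state s. Then h(Healthy) = 1 and h(Recovered) = 0. By first-step analysis:
h(Severe) = 0.2·1 + 0.55·h(Severe) + 0.25·0
Solving: h(Severe) = 0.4444.
Starting from Severe, the probability is 0.4444.

0.4444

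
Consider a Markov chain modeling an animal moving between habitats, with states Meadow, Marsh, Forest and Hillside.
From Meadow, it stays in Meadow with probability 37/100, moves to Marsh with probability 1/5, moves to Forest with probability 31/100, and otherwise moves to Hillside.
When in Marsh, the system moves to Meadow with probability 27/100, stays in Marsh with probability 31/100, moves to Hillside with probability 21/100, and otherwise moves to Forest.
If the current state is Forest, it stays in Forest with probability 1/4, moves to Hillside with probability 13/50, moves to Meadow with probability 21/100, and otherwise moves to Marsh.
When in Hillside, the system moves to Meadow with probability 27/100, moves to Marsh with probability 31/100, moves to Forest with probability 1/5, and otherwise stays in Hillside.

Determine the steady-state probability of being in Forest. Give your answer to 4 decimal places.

Let the stationary distribution be π with π = πP and π_1 + π_2 + π_3 + π_4 = 1.
π_1 = 0.37·π_1 + 0.27·π_2 + 0.21·π_3 + 0.27·π_4
π_2 = 0.2·π_1 + 0.31·π_2 + 0.28·π_3 + 0.31·π_4
π_3 = 0.31·π_1 + 0.21·π_2 + 0.25·π_3 + 0.2·π_4
Solving with the normalization constraint gives π = (0.2836, 0.2714, 0.2462, 0.1988).
So the stationary probability of Forest is 0.2462.

0.2462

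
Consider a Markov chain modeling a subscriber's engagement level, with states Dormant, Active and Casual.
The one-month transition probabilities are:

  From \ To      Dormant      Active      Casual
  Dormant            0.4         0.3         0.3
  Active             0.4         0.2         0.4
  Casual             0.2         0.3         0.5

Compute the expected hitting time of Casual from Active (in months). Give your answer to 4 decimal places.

Let t(s) be the expected number of months to first reach Casual from state s, with t(Casual) = 0. Conditioning on the first month:
t(Dormant) = 1 + 0.4·t(Dormant) + 0.3·t(Active)
t(Active) = 1 + 0.4·t(Dormant) + 0.2·t(Active)
Solving: t(Dormant) = 3.0556, t(Active) = 2.7778.
Expected months from Active to Casual: 2.7778.

2.7778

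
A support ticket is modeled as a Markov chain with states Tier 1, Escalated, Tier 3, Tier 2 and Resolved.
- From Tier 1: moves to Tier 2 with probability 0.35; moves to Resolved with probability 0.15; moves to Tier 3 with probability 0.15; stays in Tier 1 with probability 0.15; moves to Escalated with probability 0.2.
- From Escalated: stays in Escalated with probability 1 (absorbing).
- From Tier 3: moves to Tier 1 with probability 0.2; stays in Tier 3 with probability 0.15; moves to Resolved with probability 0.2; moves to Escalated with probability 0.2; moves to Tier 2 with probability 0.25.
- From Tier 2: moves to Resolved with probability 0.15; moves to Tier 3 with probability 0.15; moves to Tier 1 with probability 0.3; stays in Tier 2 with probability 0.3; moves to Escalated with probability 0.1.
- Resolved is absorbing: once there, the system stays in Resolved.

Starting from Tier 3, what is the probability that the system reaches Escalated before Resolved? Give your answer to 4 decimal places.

0.4951

Let h(s) be the probability of absorption at Escalated starting from transient state s. Then h(Escalated) = 1 and h(Resolved) = 0. By first-step analysis:
h(Tier 1) = 0.15·h(Tier 1) + 0.2·1 + 0.15·h(Tier 3) + 0.35·h(Tier 2) + 0.15·0
h(Tier 3) = 0.2·h(Tier 1) + 0.2·1 + 0.15·h(Tier 3) + 0.25·h(Tier 2) + 0.2·0
h(Tier 2) = 0.3·h(Tier 1) + 0.1·1 + 0.15·h(Tier 3) + 0.3·h(Tier 2) + 0.15·0
Solving: h(Tier 1) = 0.5163, h(Tier 3) = 0.4951, h(Tier 2) = 0.4702.
Starting from Tier 3, the probability is 0.4951.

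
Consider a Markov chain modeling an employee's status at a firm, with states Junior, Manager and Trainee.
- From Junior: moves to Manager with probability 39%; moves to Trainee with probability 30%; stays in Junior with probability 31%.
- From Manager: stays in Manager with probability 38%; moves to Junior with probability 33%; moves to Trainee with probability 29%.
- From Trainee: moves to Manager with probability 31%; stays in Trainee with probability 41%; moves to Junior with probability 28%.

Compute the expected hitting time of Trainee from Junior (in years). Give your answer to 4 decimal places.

3.3768

Let t(s) be the expected number of years to first reach Trainee from state s, with t(Trainee) = 0. Conditioning on the first year:
t(Junior) = 1 + 0.31·t(Junior) + 0.39·t(Manager)
t(Manager) = 1 + 0.33·t(Junior) + 0.38·t(Manager)
Solving: t(Junior) = 3.3768, t(Manager) = 3.4102.
Expected years from Junior to Trainee: 3.3768.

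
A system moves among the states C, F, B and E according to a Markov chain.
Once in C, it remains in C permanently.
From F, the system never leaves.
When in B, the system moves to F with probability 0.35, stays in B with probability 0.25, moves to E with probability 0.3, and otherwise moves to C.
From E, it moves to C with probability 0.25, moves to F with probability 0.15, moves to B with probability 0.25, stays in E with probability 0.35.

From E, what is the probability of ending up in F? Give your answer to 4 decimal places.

0.4848

Let h(s) be the probability of absorption at F starting from transient state s. Then h(F) = 1 and h(C) = 0. By first-step analysis:
h(B) = 0.1·0 + 0.35·1 + 0.25·h(B) + 0.3·h(E)
h(E) = 0.25·0 + 0.15·1 + 0.25·h(B) + 0.35·h(E)
Solving: h(B) = 0.6606, h(E) = 0.4848.
Starting from E, the probability is 0.4848.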